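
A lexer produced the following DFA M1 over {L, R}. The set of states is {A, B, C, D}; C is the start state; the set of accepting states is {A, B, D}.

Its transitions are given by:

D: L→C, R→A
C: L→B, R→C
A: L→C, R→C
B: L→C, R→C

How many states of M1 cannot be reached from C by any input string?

Starting at C and following transitions, the reachable set is {B, C}. That leaves A, D unreachable — 2 in total.

2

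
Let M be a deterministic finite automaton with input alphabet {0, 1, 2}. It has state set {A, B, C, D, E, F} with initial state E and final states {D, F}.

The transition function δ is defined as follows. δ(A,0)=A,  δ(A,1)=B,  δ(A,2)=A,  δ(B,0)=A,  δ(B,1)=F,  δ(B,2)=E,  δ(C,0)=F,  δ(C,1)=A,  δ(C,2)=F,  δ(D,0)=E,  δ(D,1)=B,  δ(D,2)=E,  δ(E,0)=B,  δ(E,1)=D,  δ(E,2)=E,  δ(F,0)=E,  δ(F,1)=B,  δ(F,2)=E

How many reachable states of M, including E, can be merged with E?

1

First remove the unreachable states {C}; 5 states remain.
Initial partition by acceptance: {D,F} | {A,B,E}.
Refine {A,B,E} on symbol 1: members go to different blocks, giving {B,E} and {A}.
Refine {B,E} on symbol 0: members go to different blocks, giving {B} and {E}.
The partition is now stable with 4 blocks: {D,F} | {B} | {A} | {E}.
The equivalence class containing E is {E}, of size 1.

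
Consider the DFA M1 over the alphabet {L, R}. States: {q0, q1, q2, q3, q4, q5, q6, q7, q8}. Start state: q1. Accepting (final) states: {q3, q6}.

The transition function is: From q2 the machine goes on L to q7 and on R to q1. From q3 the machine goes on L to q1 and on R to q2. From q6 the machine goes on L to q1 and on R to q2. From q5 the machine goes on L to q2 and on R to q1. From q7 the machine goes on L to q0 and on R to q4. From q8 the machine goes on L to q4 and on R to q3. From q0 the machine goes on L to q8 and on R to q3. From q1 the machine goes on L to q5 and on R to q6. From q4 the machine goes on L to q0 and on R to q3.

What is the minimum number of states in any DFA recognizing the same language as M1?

6

P0 = {q3,q6} | {q0,q1,q2,q4,q5,q7,q8}.
Split {q0,q1,q2,q4,q5,q7,q8} by δ(·,R) → {q0,q1,q4,q8} and {q2,q5,q7}.
Refine {q0,q1,q4,q8} on symbol L: members go to different blocks, giving {q0,q4,q8} and {q1}.
Split {q2,q5,q7} by δ(·,L) → {q2,q5} and {q7}.
Split {q2,q5} by δ(·,L) → {q2} and {q5}.
Stable partition: {q3,q6} | {q0,q4,q8} | {q2} | {q1} | {q7} | {q5} — 6 equivalence classes.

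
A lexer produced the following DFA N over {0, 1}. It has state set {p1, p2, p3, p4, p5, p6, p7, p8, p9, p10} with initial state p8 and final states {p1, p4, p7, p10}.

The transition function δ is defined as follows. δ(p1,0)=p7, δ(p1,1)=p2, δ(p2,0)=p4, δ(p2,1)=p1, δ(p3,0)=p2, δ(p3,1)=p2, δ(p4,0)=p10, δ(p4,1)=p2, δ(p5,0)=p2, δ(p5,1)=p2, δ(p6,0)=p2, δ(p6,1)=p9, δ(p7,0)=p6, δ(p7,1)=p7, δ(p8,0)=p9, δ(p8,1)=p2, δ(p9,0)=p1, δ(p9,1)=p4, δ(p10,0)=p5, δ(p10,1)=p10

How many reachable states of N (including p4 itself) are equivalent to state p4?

Reachable states from the start: {p1,p2,p4,p5,p6,p7,p8,p9,p10}. Unreachable: {p3} — drop them.
Start with accepting vs non-accepting: {p1,p4,p7,p10} | {p2,p5,p6,p8,p9}.
Refine {p1,p4,p7,p10} on symbol 0: members go to different blocks, giving {p1,p4} and {p7,p10}.
On input 0, block {p2,p5,p6,p8,p9} splits into {p5,p6,p8} and {p2,p9}.
The partition is now stable with 4 blocks: {p1,p4} | {p5,p6,p8} | {p7,p10} | {p2,p9}.
The equivalence class containing p4 is {p1,p4}, of size 2.

2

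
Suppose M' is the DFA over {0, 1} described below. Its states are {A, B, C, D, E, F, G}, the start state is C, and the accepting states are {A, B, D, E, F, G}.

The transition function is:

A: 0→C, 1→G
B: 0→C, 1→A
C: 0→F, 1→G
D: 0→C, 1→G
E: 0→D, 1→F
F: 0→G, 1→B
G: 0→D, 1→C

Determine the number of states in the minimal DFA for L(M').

Reachable states from the start: {A,B,C,D,F,G}. Unreachable: {E} — drop them.
Initial partition by acceptance: {A,B,D,F,G} | {C}.
On input 0, block {A,B,D,F,G} splits into {A,B,D} and {F,G}.
Refine {A,B,D} on symbol 1: members go to different blocks, giving {A,D} and {B}.
Split {F,G} by δ(·,0) → {F} and {G}.
No further refinement is possible. Final partition (5 blocks): {A,D} | {C} | {F} | {B} | {G}.

5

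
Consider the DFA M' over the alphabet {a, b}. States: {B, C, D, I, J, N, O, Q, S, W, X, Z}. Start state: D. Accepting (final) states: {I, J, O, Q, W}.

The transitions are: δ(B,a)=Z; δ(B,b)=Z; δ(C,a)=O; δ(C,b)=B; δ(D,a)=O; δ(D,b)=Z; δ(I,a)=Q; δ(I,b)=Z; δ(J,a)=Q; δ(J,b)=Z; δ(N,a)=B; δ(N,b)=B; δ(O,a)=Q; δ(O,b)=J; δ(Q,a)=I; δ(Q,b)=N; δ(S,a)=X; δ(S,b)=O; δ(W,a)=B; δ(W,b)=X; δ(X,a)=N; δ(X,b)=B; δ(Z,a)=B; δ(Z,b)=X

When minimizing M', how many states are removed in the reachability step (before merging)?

3

BFS from D reaches {B, D, I, J, N, O, Q, X, Z}; the 3 state(s) C, S, W are never visited.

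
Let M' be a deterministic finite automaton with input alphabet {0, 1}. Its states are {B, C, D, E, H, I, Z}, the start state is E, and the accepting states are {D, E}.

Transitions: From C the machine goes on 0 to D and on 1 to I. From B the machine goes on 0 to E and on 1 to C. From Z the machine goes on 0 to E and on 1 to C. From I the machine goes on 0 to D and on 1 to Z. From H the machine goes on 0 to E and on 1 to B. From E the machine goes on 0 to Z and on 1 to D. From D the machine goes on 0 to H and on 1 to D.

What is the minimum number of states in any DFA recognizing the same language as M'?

2

Start with accepting vs non-accepting: {D,E} | {B,C,H,I,Z}.
Stable partition: {D,E} | {B,C,H,I,Z} — 2 equivalence classes.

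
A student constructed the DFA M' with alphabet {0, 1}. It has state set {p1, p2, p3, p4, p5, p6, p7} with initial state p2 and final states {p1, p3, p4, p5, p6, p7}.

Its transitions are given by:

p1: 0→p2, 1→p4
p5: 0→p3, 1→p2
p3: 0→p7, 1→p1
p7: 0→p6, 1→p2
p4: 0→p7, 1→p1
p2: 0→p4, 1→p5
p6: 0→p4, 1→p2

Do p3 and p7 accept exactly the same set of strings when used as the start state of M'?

Start with accepting vs non-accepting: {p1,p3,p4,p5,p6,p7} | {p2}.
On input 0, block {p1,p3,p4,p5,p6,p7} splits into {p3,p4,p5,p6,p7} and {p1}.
Split {p3,p4,p5,p6,p7} by δ(·,1) → {p5,p6,p7} and {p3,p4}.
Refine {p5,p6,p7} on symbol 0: members go to different blocks, giving {p5,p6} and {p7}.
The partition is now stable with 5 blocks: {p5,p6} | {p2} | {p1} | {p3,p4} | {p7}.
p3 and p7 end up in different blocks, so they are distinguishable. For instance, the string '1' is accepted from only p3.

No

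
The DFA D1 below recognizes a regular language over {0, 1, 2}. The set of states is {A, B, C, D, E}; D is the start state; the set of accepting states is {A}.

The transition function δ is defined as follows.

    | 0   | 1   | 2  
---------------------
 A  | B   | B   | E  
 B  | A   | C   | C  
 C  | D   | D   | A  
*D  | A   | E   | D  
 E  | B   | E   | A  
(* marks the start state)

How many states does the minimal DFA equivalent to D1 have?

Start with accepting vs non-accepting: {A} | {B,C,D,E}.
On input 0, block {B,C,D,E} splits into {B,D} and {C,E}.
On input 2, block {B,D} splits into {B} and {D}.
Split {C,E} by δ(·,0) → {C} and {E}.
Stable partition: {A} | {B} | {C} | {D} | {E} — 5 equivalence classes.

5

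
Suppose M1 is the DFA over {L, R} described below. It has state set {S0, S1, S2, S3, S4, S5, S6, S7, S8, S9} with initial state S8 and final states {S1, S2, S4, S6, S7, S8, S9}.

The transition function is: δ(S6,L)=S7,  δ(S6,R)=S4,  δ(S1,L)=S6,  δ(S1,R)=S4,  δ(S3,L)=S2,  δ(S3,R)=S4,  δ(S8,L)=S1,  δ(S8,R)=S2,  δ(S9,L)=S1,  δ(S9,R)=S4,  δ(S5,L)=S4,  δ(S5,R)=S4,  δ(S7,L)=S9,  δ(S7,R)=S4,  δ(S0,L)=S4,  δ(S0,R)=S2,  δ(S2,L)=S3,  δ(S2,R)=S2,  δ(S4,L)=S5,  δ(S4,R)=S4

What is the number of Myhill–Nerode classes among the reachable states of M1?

3

States {S0} cannot be reached from the start state, so discard them.
P0 = {S1,S2,S4,S6,S7,S8,S9} | {S3,S5}.
Refine {S1,S2,S4,S6,S7,S8,S9} on symbol L: members go to different blocks, giving {S1,S6,S7,S8,S9} and {S2,S4}.
Stable partition: {S1,S6,S7,S8,S9} | {S3,S5} | {S2,S4} — 3 equivalence classes.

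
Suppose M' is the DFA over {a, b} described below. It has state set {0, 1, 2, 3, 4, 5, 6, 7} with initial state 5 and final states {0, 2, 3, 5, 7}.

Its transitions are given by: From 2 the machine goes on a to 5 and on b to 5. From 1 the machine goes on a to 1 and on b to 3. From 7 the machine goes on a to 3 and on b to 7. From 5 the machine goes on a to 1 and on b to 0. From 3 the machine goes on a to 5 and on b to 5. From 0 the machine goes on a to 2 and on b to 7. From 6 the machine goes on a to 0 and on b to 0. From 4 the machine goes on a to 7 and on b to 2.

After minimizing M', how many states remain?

Reachable states from the start: {0,1,2,3,5,7}. Unreachable: {4,6} — drop them.
P0 = {0,2,3,5,7} | {1}.
On input a, block {0,2,3,5,7} splits into {0,2,3,7} and {5}.
Split {0,2,3,7} by δ(·,a) → {0,7} and {2,3}.
No further refinement is possible. Final partition (4 blocks): {0,7} | {1} | {5} | {2,3}.

4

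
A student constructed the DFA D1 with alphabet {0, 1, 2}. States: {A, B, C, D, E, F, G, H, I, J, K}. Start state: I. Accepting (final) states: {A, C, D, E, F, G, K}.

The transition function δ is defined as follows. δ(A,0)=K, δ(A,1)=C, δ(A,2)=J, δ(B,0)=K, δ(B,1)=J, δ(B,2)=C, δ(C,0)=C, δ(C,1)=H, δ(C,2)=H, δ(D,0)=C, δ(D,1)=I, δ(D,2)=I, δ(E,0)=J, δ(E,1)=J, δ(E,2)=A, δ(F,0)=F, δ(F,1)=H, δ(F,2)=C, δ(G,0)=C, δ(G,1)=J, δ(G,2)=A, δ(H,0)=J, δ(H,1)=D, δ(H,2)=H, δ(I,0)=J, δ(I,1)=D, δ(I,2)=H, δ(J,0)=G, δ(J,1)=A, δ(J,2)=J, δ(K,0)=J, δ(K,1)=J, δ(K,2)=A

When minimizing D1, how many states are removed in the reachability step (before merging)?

BFS from I reaches {A, C, D, G, H, I, J, K}; the 3 state(s) B, E, F are never visited.

3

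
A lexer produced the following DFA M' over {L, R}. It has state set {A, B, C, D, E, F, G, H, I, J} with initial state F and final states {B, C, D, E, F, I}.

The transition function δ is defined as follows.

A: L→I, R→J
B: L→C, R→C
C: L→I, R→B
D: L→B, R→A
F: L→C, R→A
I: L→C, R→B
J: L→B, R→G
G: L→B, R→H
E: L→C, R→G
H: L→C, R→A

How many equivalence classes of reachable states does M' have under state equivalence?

3

Reachable states from the start: {A,B,C,F,G,H,I,J}. Unreachable: {D,E} — drop them.
Initial partition by acceptance: {B,C,F,I} | {A,G,H,J}.
Refine {B,C,F,I} on symbol R: members go to different blocks, giving {B,C,I} and {F}.
Stable partition: {B,C,I} | {A,G,H,J} | {F} — 3 equivalence classes.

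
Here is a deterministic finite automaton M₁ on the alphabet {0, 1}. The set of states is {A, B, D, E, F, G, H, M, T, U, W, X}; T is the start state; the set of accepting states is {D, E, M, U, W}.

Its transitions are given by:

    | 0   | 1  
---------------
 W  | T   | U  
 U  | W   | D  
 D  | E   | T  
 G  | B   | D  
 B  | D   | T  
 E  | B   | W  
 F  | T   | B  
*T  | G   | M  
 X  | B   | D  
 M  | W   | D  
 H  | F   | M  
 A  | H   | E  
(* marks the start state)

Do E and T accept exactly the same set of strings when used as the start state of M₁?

States {A,F,H,X} cannot be reached from the start state, so discard them.
Initial partition by acceptance: {D,E,M,U,W} | {B,G,T}.
Refine {D,E,M,U,W} on symbol 0: members go to different blocks, giving {D,M,U} and {E,W}.
On input 1, block {D,M,U} splits into {M,U} and {D}.
Split {B,G,T} by δ(·,0) → {G,T} and {B}.
On input 0, block {G,T} splits into {T} and {G}.
On input 0, block {E,W} splits into {W} and {E}.
No further refinement is possible. Final partition (7 blocks): {M,U} | {T} | {W} | {D} | {B} | {G} | {E}.
E and T end up in different blocks, so they are distinguishable. For instance, the string 'ε' is accepted from only E.

No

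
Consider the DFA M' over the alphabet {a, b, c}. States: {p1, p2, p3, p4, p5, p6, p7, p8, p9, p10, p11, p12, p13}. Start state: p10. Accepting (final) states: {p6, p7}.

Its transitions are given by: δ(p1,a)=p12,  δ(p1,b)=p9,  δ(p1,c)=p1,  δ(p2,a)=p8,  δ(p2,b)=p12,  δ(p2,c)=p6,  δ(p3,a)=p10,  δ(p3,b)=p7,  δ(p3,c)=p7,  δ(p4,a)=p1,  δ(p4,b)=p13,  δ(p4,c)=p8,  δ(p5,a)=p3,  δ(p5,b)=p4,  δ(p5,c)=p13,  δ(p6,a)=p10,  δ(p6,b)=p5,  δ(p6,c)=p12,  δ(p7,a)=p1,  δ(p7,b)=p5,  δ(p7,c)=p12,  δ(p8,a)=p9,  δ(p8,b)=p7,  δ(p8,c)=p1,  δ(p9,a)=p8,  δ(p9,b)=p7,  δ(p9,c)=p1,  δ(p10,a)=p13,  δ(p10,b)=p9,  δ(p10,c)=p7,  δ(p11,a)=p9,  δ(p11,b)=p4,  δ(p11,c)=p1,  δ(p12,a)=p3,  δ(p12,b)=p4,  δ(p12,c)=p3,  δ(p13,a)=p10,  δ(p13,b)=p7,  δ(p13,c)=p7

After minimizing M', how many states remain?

First remove the unreachable states {p2,p6,p11}; 10 states remain.
Start with accepting vs non-accepting: {p7} | {p1,p3,p4,p5,p8,p9,p10,p12,p13}.
Split {p1,p3,p4,p5,p8,p9,p10,p12,p13} by δ(·,b) → {p1,p4,p5,p10,p12} and {p3,p8,p9,p13}.
Split {p1,p4,p5,p10,p12} by δ(·,a) → {p5,p10,p12} and {p1,p4}.
Split {p5,p10,p12} by δ(·,b) → {p5,p12} and {p10}.
On input a, block {p3,p8,p9,p13} splits into {p3,p13} and {p8,p9}.
On input a, block {p1,p4} splits into {p1} and {p4}.
The partition is now stable with 7 blocks: {p7} | {p5,p12} | {p3,p13} | {p1} | {p10} | {p8,p9} | {p4}.

7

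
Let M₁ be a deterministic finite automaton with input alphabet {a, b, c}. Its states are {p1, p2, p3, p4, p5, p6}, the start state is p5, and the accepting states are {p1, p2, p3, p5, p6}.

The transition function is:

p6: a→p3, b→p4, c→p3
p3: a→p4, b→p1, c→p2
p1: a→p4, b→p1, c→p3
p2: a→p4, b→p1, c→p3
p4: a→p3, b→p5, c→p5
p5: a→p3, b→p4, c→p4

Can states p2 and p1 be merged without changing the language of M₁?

Yes

Reachable states from the start: {p1,p2,p3,p4,p5}. Unreachable: {p6} — drop them.
Start with accepting vs non-accepting: {p1,p2,p3,p5} | {p4}.
Refine {p1,p2,p3,p5} on symbol a: members go to different blocks, giving {p1,p2,p3} and {p5}.
No further refinement is possible. Final partition (3 blocks): {p1,p2,p3} | {p4} | {p5}.
p2 and p1 lie in the same block of the stable partition, so they are equivalent — no string distinguishes them.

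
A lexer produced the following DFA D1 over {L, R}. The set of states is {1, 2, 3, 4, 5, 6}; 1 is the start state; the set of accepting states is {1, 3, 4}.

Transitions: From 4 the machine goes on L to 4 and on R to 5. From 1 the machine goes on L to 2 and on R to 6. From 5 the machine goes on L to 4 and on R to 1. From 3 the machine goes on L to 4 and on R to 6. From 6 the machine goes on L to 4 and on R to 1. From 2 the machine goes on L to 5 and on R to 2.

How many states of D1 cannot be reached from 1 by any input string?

Starting at 1 and following transitions, the reachable set is {1, 2, 4, 5, 6}. That leaves 3 unreachable — 1 in total.

1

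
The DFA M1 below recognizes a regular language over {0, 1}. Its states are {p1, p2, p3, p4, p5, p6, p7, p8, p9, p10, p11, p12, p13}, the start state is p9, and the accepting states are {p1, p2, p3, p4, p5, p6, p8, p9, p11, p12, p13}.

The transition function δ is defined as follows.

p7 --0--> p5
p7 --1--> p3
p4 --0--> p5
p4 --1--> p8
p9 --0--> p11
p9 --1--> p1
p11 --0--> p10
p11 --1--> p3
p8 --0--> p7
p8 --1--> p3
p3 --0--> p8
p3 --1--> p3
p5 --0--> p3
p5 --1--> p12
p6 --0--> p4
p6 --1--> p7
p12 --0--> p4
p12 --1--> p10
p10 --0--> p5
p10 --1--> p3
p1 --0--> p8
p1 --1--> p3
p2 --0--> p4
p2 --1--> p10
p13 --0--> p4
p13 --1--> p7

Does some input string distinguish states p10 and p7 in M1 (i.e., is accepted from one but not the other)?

States {p2,p6,p13} cannot be reached from the start state, so discard them.
Initial partition by acceptance: {p1,p3,p4,p5,p8,p9,p11,p12} | {p7,p10}.
Split {p1,p3,p4,p5,p8,p9,p11,p12} by δ(·,0) → {p1,p3,p4,p5,p9,p12} and {p8,p11}.
Refine {p1,p3,p4,p5,p9,p12} on symbol 0: members go to different blocks, giving {p1,p3,p9} and {p4,p5,p12}.
Split {p4,p5,p12} by δ(·,0) → {p4,p12} and {p5}.
On input 0, block {p4,p12} splits into {p4} and {p12}.
Stable partition: {p1,p3,p9} | {p7,p10} | {p8,p11} | {p4} | {p5} | {p12} — 6 equivalence classes.
p10 and p7 lie in the same block of the stable partition, so they are equivalent — no string distinguishes them.

No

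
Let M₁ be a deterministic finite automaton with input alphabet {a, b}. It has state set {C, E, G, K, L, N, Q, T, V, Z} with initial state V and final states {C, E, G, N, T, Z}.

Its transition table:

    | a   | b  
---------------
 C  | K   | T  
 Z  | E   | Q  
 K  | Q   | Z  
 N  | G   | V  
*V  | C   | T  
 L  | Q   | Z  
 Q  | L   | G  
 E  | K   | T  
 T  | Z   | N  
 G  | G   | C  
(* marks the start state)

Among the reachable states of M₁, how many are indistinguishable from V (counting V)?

Every state is reachable, so we keep all 10.
Start with accepting vs non-accepting: {C,E,G,N,T,Z} | {K,L,Q,V}.
Split {C,E,G,N,T,Z} by δ(·,a) → {G,N,T,Z} and {C,E}.
On input a, block {G,N,T,Z} splits into {G,N,T} and {Z}.
Split {G,N,T} by δ(·,a) → {G,N} and {T}.
Refine {G,N} on symbol b: members go to different blocks, giving {N} and {G}.
Refine {K,L,Q,V} on symbol a: members go to different blocks, giving {K,L,Q} and {V}.
Split {K,L,Q} by δ(·,b) → {K,L} and {Q}.
Stable partition: {N} | {K,L} | {C,E} | {Z} | {T} | {G} | {V} | {Q} — 8 equivalence classes.
The equivalence class containing V is {V}, of size 1.

1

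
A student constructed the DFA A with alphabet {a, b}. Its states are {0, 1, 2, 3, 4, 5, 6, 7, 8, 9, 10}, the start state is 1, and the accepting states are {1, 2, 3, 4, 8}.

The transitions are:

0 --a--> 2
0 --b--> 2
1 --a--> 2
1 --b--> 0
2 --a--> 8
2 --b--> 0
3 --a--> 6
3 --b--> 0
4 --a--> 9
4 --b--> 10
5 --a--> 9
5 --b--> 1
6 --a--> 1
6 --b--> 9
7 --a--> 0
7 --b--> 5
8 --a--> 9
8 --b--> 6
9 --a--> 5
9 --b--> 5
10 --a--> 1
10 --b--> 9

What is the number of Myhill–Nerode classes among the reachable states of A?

States {3,4,7,10} cannot be reached from the start state, so discard them.
Initial partition by acceptance: {1,2,8} | {0,5,6,9}.
Refine {1,2,8} on symbol a: members go to different blocks, giving {1,2} and {8}.
Refine {1,2} on symbol a: members go to different blocks, giving {1} and {2}.
Refine {0,5,6,9} on symbol a: members go to different blocks, giving {5,9} and {0} and {6}.
On input b, block {5,9} splits into {5} and {9}.
Stable partition: {1} | {5} | {8} | {2} | {0} | {6} | {9} — 7 equivalence classes.

7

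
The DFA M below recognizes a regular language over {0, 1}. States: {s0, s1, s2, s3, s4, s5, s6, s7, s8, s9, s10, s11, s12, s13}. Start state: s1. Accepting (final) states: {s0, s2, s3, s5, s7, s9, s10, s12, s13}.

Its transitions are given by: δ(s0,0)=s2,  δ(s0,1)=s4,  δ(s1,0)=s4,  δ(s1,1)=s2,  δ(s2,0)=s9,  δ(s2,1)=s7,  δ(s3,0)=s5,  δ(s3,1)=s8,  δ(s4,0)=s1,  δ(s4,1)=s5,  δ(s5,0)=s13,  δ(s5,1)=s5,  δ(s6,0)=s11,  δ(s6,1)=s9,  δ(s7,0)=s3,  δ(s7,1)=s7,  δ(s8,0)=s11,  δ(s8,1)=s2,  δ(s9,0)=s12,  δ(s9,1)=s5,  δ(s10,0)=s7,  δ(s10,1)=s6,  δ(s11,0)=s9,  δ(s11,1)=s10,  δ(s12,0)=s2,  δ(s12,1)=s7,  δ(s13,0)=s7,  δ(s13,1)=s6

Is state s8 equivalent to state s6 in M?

States {s0} cannot be reached from the start state, so discard them.
Initial partition by acceptance: {s2,s3,s5,s7,s9,s10,s12,s13} | {s1,s4,s6,s8,s11}.
Refine {s2,s3,s5,s7,s9,s10,s12,s13} on symbol 1: members go to different blocks, giving {s2,s5,s7,s9,s12} and {s3,s10,s13}.
On input 0, block {s2,s5,s7,s9,s12} splits into {s2,s9,s12} and {s5,s7}.
Split {s1,s4,s6,s8,s11} by δ(·,0) → {s1,s4,s6,s8} and {s11}.
On input 0, block {s1,s4,s6,s8} splits into {s1,s4} and {s6,s8}.
On input 1, block {s1,s4} splits into {s1} and {s4}.
No further refinement is possible. Final partition (7 blocks): {s2,s9,s12} | {s1} | {s3,s10,s13} | {s5,s7} | {s11} | {s6,s8} | {s4}.
s8 and s6 lie in the same block of the stable partition, so they are equivalent — no string distinguishes them.

Yes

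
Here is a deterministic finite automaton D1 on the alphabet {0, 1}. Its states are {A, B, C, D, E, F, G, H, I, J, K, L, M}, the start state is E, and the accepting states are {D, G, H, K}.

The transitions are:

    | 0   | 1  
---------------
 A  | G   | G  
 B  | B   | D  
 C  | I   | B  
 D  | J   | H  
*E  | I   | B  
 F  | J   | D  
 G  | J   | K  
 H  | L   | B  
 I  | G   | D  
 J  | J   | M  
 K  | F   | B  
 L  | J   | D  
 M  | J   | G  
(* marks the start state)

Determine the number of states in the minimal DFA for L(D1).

7

Reachable states from the start: {B,D,E,F,G,H,I,J,K,L,M}. Unreachable: {A,C} — drop them.
P0 = {D,G,H,K} | {B,E,F,I,J,L,M}.
On input 1, block {D,G,H,K} splits into {D,G} and {H,K}.
On input 0, block {B,E,F,I,J,L,M} splits into {B,E,F,J,L,M} and {I}.
Split {B,E,F,J,L,M} by δ(·,0) → {B,F,J,L,M} and {E}.
On input 1, block {B,F,J,L,M} splits into {B,F,L,M} and {J}.
On input 0, block {B,F,L,M} splits into {F,L,M} and {B}.
The partition is now stable with 7 blocks: {D,G} | {F,L,M} | {H,K} | {I} | {E} | {J} | {B}.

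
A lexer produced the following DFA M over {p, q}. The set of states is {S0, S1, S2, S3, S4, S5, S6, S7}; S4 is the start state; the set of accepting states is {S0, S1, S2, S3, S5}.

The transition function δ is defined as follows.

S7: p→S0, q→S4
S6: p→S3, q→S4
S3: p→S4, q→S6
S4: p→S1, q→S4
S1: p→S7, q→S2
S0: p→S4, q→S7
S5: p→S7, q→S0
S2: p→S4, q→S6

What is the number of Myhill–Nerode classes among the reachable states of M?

First remove the unreachable states {S5}; 7 states remain.
Start with accepting vs non-accepting: {S0,S1,S2,S3} | {S4,S6,S7}.
Split {S0,S1,S2,S3} by δ(·,q) → {S0,S2,S3} and {S1}.
Split {S4,S6,S7} by δ(·,p) → {S6,S7} and {S4}.
Stable partition: {S0,S2,S3} | {S6,S7} | {S1} | {S4} — 4 equivalence classes.

4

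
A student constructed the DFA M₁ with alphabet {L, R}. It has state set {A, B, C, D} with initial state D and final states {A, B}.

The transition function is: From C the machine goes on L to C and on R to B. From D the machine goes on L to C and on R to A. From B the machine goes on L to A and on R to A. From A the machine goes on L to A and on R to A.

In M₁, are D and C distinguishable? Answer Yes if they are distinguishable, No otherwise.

No

All states are reachable from the start state.
P0 = {A,B} | {C,D}.
Stable partition: {A,B} | {C,D} — 2 equivalence classes.
D and C lie in the same block of the stable partition, so they are equivalent — no string distinguishes them.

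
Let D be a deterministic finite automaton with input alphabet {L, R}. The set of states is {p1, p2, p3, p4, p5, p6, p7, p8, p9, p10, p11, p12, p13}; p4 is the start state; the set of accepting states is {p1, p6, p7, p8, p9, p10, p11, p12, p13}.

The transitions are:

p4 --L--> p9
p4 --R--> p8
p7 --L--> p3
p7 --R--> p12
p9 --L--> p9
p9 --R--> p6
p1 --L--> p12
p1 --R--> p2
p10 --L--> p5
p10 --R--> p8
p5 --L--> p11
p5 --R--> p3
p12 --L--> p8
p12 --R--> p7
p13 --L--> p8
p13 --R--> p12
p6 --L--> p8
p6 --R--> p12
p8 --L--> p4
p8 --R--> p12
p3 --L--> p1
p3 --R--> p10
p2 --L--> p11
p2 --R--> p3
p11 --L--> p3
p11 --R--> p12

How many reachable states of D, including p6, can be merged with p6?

States {p13} cannot be reached from the start state, so discard them.
P0 = {p1,p6,p7,p8,p9,p10,p11,p12} | {p2,p3,p4,p5}.
Split {p1,p6,p7,p8,p9,p10,p11,p12} by δ(·,L) → {p1,p6,p9,p12} and {p7,p8,p10,p11}.
On input L, block {p1,p6,p9,p12} splits into {p1,p9} and {p6,p12}.
Split {p1,p9} by δ(·,L) → {p1} and {p9}.
Refine {p2,p3,p4,p5} on symbol L: members go to different blocks, giving {p2,p5} and {p3} and {p4}.
Refine {p7,p8,p10,p11} on symbol L: members go to different blocks, giving {p7,p11} and {p8} and {p10}.
Split {p6,p12} by δ(·,R) → {p6} and {p12}.
The partition is now stable with 10 blocks: {p1} | {p2,p5} | {p7,p11} | {p6} | {p9} | {p3} | {p4} | {p8} | {p10} | {p12}.
State p6 belongs to the block {p6}, which has 1 states.

1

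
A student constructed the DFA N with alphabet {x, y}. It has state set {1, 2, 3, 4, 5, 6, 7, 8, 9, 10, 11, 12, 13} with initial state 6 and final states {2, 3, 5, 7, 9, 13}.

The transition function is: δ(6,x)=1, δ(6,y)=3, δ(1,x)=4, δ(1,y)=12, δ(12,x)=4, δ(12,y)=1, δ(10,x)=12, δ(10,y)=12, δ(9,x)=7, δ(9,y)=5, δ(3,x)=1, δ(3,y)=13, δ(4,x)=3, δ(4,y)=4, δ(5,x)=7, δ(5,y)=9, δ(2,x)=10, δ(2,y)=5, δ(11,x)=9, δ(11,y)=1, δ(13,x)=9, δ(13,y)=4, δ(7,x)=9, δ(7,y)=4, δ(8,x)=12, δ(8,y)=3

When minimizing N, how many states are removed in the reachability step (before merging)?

4

Starting at 6 and following transitions, the reachable set is {1, 3, 4, 5, 6, 7, 9, 12, 13}. That leaves 2, 8, 10, 11 unreachable — 4 in total.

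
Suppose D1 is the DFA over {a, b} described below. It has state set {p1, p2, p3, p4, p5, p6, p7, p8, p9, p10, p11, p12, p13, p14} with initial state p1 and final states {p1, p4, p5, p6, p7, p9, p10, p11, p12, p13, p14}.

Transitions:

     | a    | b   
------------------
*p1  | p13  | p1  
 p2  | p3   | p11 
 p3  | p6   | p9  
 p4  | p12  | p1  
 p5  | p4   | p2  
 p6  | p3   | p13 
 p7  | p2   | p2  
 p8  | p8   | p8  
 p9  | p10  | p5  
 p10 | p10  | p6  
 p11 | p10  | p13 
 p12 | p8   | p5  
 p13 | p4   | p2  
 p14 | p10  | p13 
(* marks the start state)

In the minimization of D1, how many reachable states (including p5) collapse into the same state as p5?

2

States {p7,p14} cannot be reached from the start state, so discard them.
P0 = {p1,p4,p5,p6,p9,p10,p11,p12,p13} | {p2,p3,p8}.
Refine {p1,p4,p5,p6,p9,p10,p11,p12,p13} on symbol a: members go to different blocks, giving {p1,p4,p5,p9,p10,p11,p13} and {p6,p12}.
Split {p1,p4,p5,p9,p10,p11,p13} by δ(·,a) → {p1,p5,p9,p10,p11,p13} and {p4}.
Split {p1,p5,p9,p10,p11,p13} by δ(·,a) → {p1,p9,p10,p11} and {p5,p13}.
Refine {p1,p9,p10,p11} on symbol a: members go to different blocks, giving {p9,p10,p11} and {p1}.
On input b, block {p9,p10,p11} splits into {p9,p11} and {p10}.
Refine {p2,p3,p8} on symbol a: members go to different blocks, giving {p2,p8} and {p3}.
On input a, block {p2,p8} splits into {p2} and {p8}.
Split {p6,p12} by δ(·,a) → {p6} and {p12}.
No further refinement is possible. Final partition (10 blocks): {p9,p11} | {p2} | {p6} | {p4} | {p5,p13} | {p1} | {p10} | {p3} | {p8} | {p12}.
The equivalence class containing p5 is {p5,p13}, of size 2.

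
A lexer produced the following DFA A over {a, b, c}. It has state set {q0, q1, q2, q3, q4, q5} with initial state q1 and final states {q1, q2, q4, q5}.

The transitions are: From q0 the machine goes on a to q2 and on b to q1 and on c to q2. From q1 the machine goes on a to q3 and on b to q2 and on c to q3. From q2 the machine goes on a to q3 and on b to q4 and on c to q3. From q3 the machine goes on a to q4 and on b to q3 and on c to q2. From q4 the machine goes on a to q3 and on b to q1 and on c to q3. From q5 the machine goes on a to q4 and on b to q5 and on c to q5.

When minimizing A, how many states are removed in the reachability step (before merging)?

2

Starting at q1 and following transitions, the reachable set is {q1, q2, q3, q4}. That leaves q0, q5 unreachable — 2 in total.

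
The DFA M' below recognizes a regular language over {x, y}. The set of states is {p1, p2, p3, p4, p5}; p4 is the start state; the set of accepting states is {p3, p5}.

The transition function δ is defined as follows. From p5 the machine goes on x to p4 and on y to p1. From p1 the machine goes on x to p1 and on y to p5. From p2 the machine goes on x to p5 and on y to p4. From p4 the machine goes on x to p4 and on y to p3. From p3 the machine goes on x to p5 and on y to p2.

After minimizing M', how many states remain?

Every state is reachable, so we keep all 5.
Start with accepting vs non-accepting: {p3,p5} | {p1,p2,p4}.
Split {p3,p5} by δ(·,x) → {p3} and {p5}.
On input x, block {p1,p2,p4} splits into {p1,p4} and {p2}.
Refine {p1,p4} on symbol y: members go to different blocks, giving {p1} and {p4}.
The partition is now stable with 5 blocks: {p3} | {p1} | {p5} | {p2} | {p4}.

5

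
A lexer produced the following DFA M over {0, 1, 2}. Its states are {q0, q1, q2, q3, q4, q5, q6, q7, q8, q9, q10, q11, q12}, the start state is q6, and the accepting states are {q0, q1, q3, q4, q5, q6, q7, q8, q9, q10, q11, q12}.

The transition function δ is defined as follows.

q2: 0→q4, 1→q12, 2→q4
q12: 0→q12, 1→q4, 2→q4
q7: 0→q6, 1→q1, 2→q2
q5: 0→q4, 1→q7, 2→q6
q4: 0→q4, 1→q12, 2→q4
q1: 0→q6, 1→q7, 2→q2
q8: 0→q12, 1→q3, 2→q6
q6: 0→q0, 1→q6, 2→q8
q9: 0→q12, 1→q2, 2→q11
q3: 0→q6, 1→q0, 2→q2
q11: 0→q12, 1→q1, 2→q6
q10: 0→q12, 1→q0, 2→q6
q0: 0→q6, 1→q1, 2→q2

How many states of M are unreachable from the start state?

4

BFS from q6 reaches {q0, q1, q2, q3, q4, q6, q7, q8, q12}; the 4 state(s) q5, q9, q10, q11 are never visited.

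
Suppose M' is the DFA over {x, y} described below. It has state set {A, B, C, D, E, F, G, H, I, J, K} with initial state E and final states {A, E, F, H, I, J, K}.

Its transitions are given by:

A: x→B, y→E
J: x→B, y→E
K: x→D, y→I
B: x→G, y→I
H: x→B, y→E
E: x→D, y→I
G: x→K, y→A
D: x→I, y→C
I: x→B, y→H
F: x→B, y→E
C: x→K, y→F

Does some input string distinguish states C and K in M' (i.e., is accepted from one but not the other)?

Reachable states from the start: {A,B,C,D,E,F,G,H,I,K}. Unreachable: {J} — drop them.
Start with accepting vs non-accepting: {A,E,F,H,I,K} | {B,C,D,G}.
Refine {B,C,D,G} on symbol x: members go to different blocks, giving {C,D,G} and {B}.
Refine {A,E,F,H,I,K} on symbol x: members go to different blocks, giving {A,F,H,I} and {E,K}.
Refine {A,F,H,I} on symbol y: members go to different blocks, giving {A,F,H} and {I}.
Refine {C,D,G} on symbol x: members go to different blocks, giving {C,G} and {D}.
The partition is now stable with 6 blocks: {A,F,H} | {C,G} | {B} | {E,K} | {I} | {D}.
C and K end up in different blocks, so they are distinguishable. For instance, the string 'ε' is accepted from only K.

Yes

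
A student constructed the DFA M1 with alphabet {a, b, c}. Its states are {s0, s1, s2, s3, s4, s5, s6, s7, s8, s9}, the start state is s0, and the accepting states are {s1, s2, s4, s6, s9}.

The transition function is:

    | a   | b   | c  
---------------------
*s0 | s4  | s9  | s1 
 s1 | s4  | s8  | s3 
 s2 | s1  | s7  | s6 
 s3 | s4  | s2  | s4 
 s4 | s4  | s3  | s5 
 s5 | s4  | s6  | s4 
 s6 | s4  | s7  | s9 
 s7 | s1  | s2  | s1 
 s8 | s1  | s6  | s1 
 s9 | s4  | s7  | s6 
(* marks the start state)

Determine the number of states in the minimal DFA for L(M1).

Initial partition by acceptance: {s1,s2,s4,s6,s9} | {s0,s3,s5,s7,s8}.
Split {s1,s2,s4,s6,s9} by δ(·,c) → {s2,s6,s9} and {s1,s4}.
No further refinement is possible. Final partition (3 blocks): {s2,s6,s9} | {s0,s3,s5,s7,s8} | {s1,s4}.

3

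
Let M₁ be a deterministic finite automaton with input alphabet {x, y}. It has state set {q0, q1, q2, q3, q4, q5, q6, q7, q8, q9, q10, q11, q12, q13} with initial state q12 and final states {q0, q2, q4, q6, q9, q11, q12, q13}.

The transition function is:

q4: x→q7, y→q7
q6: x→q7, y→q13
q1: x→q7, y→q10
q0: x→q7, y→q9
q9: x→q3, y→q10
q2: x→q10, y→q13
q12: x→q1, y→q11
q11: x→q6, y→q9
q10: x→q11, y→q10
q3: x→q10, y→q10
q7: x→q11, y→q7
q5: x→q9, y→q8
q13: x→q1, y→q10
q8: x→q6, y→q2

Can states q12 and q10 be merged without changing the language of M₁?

First remove the unreachable states {q0,q2,q4,q5,q8}; 9 states remain.
Start with accepting vs non-accepting: {q6,q9,q11,q12,q13} | {q1,q3,q7,q10}.
Split {q6,q9,q11,q12,q13} by δ(·,x) → {q6,q9,q12,q13} and {q11}.
Refine {q6,q9,q12,q13} on symbol y: members go to different blocks, giving {q9,q13} and {q6} and {q12}.
Split {q1,q3,q7,q10} by δ(·,x) → {q1,q3} and {q7,q10}.
The partition is now stable with 6 blocks: {q9,q13} | {q1,q3} | {q11} | {q6} | {q12} | {q7,q10}.
q12 and q10 end up in different blocks, so they are distinguishable. For instance, the string 'ε' is accepted from only q12.

No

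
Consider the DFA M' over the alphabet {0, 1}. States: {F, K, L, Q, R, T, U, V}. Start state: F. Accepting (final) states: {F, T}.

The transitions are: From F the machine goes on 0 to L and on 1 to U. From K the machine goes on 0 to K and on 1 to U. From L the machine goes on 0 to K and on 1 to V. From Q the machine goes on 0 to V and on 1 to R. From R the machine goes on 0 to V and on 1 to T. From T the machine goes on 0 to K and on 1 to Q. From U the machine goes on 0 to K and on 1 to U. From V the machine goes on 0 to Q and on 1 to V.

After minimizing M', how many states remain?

Every state is reachable, so we keep all 8.
P0 = {F,T} | {K,L,Q,R,U,V}.
On input 1, block {K,L,Q,R,U,V} splits into {K,L,Q,U,V} and {R}.
Refine {K,L,Q,U,V} on symbol 1: members go to different blocks, giving {K,L,U,V} and {Q}.
On input 1, block {F,T} splits into {F} and {T}.
Refine {K,L,U,V} on symbol 0: members go to different blocks, giving {K,L,U} and {V}.
On input 1, block {K,L,U} splits into {K,U} and {L}.
Stable partition: {F} | {K,U} | {R} | {Q} | {T} | {V} | {L} — 7 equivalence classes.

7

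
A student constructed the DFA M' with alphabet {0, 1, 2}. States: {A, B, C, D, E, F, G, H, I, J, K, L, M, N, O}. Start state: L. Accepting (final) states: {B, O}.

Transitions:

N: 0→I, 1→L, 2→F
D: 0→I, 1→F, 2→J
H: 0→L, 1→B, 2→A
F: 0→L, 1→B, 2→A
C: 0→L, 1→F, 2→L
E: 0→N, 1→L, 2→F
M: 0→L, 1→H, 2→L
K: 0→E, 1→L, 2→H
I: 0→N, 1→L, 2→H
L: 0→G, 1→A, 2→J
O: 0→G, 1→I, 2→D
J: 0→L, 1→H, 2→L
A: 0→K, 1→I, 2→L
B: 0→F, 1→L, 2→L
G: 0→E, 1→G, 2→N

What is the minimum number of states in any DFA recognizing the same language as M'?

7

First remove the unreachable states {C,D,M,O}; 11 states remain.
Start with accepting vs non-accepting: {B} | {A,E,F,G,H,I,J,K,L,N}.
On input 1, block {A,E,F,G,H,I,J,K,L,N} splits into {A,E,G,I,J,K,L,N} and {F,H}.
Refine {A,E,G,I,J,K,L,N} on symbol 1: members go to different blocks, giving {A,E,G,I,K,L,N} and {J}.
Split {A,E,G,I,K,L,N} by δ(·,2) → {E,I,K,N} and {A,G} and {L}.
Refine {A,G} on symbol 1: members go to different blocks, giving {A} and {G}.
No further refinement is possible. Final partition (7 blocks): {B} | {E,I,K,N} | {F,H} | {J} | {A} | {L} | {G}.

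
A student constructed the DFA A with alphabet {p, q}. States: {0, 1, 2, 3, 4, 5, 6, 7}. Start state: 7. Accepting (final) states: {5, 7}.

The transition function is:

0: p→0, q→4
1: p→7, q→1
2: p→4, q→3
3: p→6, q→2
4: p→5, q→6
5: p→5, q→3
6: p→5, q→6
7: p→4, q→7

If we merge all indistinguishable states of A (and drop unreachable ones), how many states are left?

4

Reachable states from the start: {2,3,4,5,6,7}. Unreachable: {0,1} — drop them.
Initial partition by acceptance: {5,7} | {2,3,4,6}.
Refine {5,7} on symbol p: members go to different blocks, giving {5} and {7}.
Refine {2,3,4,6} on symbol p: members go to different blocks, giving {2,3} and {4,6}.
No further refinement is possible. Final partition (4 blocks): {5} | {2,3} | {7} | {4,6}.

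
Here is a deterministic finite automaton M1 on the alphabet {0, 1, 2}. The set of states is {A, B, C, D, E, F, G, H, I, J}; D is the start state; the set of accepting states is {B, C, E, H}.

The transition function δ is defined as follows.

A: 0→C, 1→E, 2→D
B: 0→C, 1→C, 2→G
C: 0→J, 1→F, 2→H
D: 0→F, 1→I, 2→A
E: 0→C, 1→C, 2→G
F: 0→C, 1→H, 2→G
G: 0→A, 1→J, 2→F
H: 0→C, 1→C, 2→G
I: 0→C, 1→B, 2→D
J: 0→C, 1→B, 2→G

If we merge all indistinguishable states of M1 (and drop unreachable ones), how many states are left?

All states are reachable from the start state.
Initial partition by acceptance: {B,C,E,H} | {A,D,F,G,I,J}.
On input 0, block {B,C,E,H} splits into {B,E,H} and {C}.
On input 0, block {A,D,F,G,I,J} splits into {A,F,I,J} and {D,G}.
No further refinement is possible. Final partition (4 blocks): {B,E,H} | {A,F,I,J} | {C} | {D,G}.

4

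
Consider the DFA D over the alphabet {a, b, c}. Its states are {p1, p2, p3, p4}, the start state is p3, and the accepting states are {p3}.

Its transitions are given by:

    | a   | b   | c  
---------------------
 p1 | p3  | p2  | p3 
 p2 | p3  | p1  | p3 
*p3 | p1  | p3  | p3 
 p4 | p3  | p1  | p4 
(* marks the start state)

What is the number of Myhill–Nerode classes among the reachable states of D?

Reachable states from the start: {p1,p2,p3}. Unreachable: {p4} — drop them.
Start with accepting vs non-accepting: {p3} | {p1,p2}.
No further refinement is possible. Final partition (2 blocks): {p3} | {p1,p2}.

2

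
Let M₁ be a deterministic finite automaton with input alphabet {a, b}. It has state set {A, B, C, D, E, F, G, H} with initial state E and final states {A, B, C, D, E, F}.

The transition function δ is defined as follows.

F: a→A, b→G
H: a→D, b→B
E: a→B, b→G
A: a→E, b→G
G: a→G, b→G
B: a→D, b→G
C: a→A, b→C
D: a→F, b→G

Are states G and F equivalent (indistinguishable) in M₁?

No

First remove the unreachable states {C,H}; 6 states remain.
P0 = {A,B,D,E,F} | {G}.
No further refinement is possible. Final partition (2 blocks): {A,B,D,E,F} | {G}.
G and F end up in different blocks, so they are distinguishable. For instance, the string 'ε' is accepted from only F.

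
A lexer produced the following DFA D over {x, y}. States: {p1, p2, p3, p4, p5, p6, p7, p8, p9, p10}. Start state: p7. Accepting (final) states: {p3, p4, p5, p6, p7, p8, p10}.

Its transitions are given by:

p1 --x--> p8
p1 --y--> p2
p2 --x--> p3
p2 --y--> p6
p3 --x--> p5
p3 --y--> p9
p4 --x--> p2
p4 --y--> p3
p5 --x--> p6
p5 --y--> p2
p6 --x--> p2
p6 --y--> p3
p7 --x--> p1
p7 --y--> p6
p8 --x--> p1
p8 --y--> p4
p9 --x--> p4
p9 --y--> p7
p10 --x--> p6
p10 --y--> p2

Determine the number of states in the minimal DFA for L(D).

States {p10} cannot be reached from the start state, so discard them.
Start with accepting vs non-accepting: {p3,p4,p5,p6,p7,p8} | {p1,p2,p9}.
Refine {p3,p4,p5,p6,p7,p8} on symbol x: members go to different blocks, giving {p4,p6,p7,p8} and {p3,p5}.
On input y, block {p4,p6,p7,p8} splits into {p4,p6} and {p7,p8}.
On input x, block {p1,p2,p9} splits into {p1} and {p2} and {p9}.
On input x, block {p3,p5} splits into {p3} and {p5}.
The partition is now stable with 7 blocks: {p4,p6} | {p1} | {p3} | {p7,p8} | {p2} | {p9} | {p5}.

7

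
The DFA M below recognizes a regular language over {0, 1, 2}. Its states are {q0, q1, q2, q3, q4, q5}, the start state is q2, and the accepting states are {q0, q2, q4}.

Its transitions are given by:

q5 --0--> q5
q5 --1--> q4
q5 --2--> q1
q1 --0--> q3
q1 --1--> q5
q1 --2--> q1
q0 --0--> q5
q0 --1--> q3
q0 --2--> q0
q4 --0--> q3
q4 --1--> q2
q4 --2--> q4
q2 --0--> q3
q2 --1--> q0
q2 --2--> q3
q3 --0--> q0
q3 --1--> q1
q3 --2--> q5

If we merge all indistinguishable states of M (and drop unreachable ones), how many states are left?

6

Every state is reachable, so we keep all 6.
Initial partition by acceptance: {q0,q2,q4} | {q1,q3,q5}.
On input 1, block {q0,q2,q4} splits into {q2,q4} and {q0}.
Split {q2,q4} by δ(·,1) → {q2} and {q4}.
Split {q1,q3,q5} by δ(·,0) → {q1,q5} and {q3}.
Refine {q1,q5} on symbol 0: members go to different blocks, giving {q1} and {q5}.
Stable partition: {q2} | {q1} | {q0} | {q4} | {q3} | {q5} — 6 equivalence classes.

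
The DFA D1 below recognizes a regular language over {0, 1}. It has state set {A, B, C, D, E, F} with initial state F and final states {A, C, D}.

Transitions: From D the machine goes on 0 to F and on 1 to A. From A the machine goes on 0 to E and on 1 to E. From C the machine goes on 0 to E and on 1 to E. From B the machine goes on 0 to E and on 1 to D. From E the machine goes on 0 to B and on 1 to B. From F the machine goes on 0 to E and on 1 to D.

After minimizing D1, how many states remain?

First remove the unreachable states {C}; 5 states remain.
P0 = {A,D} | {B,E,F}.
Split {A,D} by δ(·,1) → {A} and {D}.
Refine {B,E,F} on symbol 1: members go to different blocks, giving {B,F} and {E}.
Stable partition: {A} | {B,F} | {D} | {E} — 4 equivalence classes.

4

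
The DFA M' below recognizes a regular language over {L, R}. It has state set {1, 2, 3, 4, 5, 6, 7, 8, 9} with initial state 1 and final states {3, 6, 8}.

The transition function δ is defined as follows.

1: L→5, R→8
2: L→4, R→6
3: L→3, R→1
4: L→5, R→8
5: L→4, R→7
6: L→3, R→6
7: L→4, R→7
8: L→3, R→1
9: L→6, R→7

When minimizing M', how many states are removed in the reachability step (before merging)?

No path from 1 leads to 2, 6, 9; the other 6 states are all reachable.

3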